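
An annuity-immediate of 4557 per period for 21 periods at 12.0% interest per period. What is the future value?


FV = PMT * ((1+i)^n - 1) / i
= 4557 * ((1.12)^21 - 1) / 0.12
= 4557 * (10.803848 - 1) / 0.12
= 372301.1378


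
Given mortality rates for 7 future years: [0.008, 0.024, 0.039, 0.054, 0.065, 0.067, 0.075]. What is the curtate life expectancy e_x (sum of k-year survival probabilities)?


e_x = sum_{k=1}^{n} k_p_x
k_p_x values:
  1_p_x = 0.992
  2_p_x = 0.968192
  3_p_x = 0.930433
  4_p_x = 0.880189
  5_p_x = 0.822977
  6_p_x = 0.767837
  7_p_x = 0.71025
e_x = 6.0719


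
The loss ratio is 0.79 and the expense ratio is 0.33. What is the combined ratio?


Combined ratio = loss ratio + expense ratio
= 0.79 + 0.33
= 1.12


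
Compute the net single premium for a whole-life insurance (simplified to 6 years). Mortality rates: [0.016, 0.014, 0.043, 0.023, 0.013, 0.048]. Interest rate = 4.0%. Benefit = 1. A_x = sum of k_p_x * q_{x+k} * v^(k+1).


v = 0.961538
Year 0: k_p_x=1.0, q=0.016, term=0.015385
Year 1: k_p_x=0.984, q=0.014, term=0.012737
Year 2: k_p_x=0.970224, q=0.043, term=0.037089
Year 3: k_p_x=0.928504, q=0.023, term=0.018255
Year 4: k_p_x=0.907149, q=0.013, term=0.009693
Year 5: k_p_x=0.895356, q=0.048, term=0.033965
A_x = 0.1271


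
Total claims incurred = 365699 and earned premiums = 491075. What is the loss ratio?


Loss ratio = claims / premiums
= 365699 / 491075
= 0.7447


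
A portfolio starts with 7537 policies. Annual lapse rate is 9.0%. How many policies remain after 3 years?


remaining = initial * (1 - lapse)^years
= 7537 * (1 - 0.09)^3
= 7537 * 0.753571
= 5679.6646


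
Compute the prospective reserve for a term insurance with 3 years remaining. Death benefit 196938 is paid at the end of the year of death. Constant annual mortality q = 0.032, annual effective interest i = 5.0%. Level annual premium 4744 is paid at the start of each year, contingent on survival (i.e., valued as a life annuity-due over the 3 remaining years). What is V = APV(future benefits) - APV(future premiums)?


v = 1/(1+i) = 0.952381
APV(future benefits) per unit = sum_{k=0}^{2} k_p_x * q * v^(k+1) = 0.084474
APV(future benefits) = 196938 * 0.084474 = 16636.2008
Life annuity-due factor ä_{x:3} = sum_{k=0}^{2} k_p_x * v^k = 2.771813
APV(future premiums) = 4744 * 2.771813 = 13149.4816
V = 16636.2008 - 13149.4816
= 3486.7192


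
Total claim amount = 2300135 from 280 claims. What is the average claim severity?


severity = total / number
= 2300135 / 280
= 8214.7679


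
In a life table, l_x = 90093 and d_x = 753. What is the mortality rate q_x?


q_x = d_x / l_x
= 753 / 90093
= 0.0084


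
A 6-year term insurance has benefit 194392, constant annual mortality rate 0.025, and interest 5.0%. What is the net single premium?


NSP = benefit * sum_{k=0}^{n-1} k_p_x * q * v^(k+1)
With constant q=0.025, v=0.952381
Sum = 0.11965
NSP = 194392 * 0.11965
= 23259.0033


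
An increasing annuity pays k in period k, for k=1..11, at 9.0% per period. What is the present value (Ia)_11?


(Ia)_n = sum_{k=1}^{n} k * v^k, v = 1/(1+i)
v = 0.917431
Sum computed term by term:
(Ia)_11 = 35.0533


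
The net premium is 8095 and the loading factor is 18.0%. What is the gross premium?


Gross = net * (1 + loading)
= 8095 * (1 + 0.18)
= 8095 * 1.18
= 9552.1


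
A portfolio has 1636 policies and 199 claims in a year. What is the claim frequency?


frequency = claims / policies
= 199 / 1636
= 0.1216


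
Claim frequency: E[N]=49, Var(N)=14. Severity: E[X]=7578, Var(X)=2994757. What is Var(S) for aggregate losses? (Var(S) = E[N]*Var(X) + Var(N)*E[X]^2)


Var(S) = E[N]*Var(X) + Var(N)*E[X]^2
= 49*2994757 + 14*7578^2
= 146743093 + 803965176
= 9.5071e+08


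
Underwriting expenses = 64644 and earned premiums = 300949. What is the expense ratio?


Expense ratio = expenses / premiums
= 64644 / 300949
= 0.2148


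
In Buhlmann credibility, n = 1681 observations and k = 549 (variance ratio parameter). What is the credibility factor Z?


Z = n / (n + k)
= 1681 / (1681 + 549)
= 1681 / 2230
= 0.7538


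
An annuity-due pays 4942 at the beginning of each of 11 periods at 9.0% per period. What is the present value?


PV_due = PMT * (1-(1+i)^(-n))/i * (1+i)
PV_immediate = 33631.2517
PV_due = 33631.2517 * 1.09
= 36658.0644


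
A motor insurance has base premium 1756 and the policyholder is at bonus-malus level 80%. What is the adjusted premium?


adjusted = base * BM_level / 100
= 1756 * 80 / 100
= 1756 * 0.8
= 1404.8


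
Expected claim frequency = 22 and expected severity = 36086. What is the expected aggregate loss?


E[S] = E[N] * E[X]
= 22 * 36086
= 793892


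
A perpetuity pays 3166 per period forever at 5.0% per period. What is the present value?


PV = PMT / i
= 3166 / 0.05
= 63320.0


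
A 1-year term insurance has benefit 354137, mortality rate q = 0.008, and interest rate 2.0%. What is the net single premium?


NSP = benefit * q * v
v = 1/(1+i) = 0.980392
NSP = 354137 * 0.008 * 0.980392
= 2777.5451


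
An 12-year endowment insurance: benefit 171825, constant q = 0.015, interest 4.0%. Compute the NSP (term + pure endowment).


Term component = 22446.7635
Pure endowment = 12_p_x * v^12 * benefit = 0.834132 * 0.624597 * 171825 = 89520.2007
NSP = 111966.9641


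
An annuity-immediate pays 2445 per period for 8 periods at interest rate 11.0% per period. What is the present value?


PV = PMT * (1 - (1+i)^(-n)) / i
= 2445 * (1 - (1+0.11)^(-8)) / 0.11
= 2445 * (1 - 0.433926) / 0.11
= 2445 * 5.146123
= 12582.2702


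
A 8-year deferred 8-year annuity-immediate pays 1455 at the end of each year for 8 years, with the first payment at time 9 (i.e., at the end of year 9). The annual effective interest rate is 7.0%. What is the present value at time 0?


PV at time 8 of the 8-year annuity-immediate:
a_n = 1455 * (1-(1+0.07)^(-8))/0.07 = 8688.2393
Discount back 8 years to time 0:
PV = 8688.2393 * (1+0.07)^(-8)
= 8688.2393 * 0.582009
= 5056.6344


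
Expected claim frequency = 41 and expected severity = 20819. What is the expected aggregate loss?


E[S] = E[N] * E[X]
= 41 * 20819
= 853579


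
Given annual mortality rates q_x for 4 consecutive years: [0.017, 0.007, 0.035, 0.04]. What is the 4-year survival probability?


p_k = 1 - q_k for each year
Survival = product of (1 - q_k)
= 0.983 * 0.993 * 0.965 * 0.96
= 0.9043


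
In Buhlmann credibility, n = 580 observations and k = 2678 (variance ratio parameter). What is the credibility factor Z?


Z = n / (n + k)
= 580 / (580 + 2678)
= 580 / 3258
= 0.178


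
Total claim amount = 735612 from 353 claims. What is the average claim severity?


severity = total / number
= 735612 / 353
= 2083.8867


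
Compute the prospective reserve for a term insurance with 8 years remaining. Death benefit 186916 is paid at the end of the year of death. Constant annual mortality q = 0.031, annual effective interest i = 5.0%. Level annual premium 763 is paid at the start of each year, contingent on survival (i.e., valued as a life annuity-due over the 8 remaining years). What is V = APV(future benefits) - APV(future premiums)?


v = 1/(1+i) = 0.952381
APV(future benefits) per unit = sum_{k=0}^{7} k_p_x * q * v^(k+1) = 0.181366
APV(future benefits) = 186916 * 0.181366 = 33900.1415
Life annuity-due factor ä_{x:8} = sum_{k=0}^{7} k_p_x * v^k = 6.14303
APV(future premiums) = 763 * 6.14303 = 4687.1319
V = 33900.1415 - 4687.1319
= 29213.0096


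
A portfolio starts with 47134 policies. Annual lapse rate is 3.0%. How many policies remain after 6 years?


remaining = initial * (1 - lapse)^years
= 47134 * (1 - 0.03)^6
= 47134 * 0.832972
= 39261.3025


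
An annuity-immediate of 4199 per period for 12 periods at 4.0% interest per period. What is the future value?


FV = PMT * ((1+i)^n - 1) / i
= 4199 * ((1.04)^12 - 1) / 0.04
= 4199 * (1.601032 - 1) / 0.04
= 63093.3571


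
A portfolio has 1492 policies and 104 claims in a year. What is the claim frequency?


frequency = claims / policies
= 104 / 1492
= 0.0697


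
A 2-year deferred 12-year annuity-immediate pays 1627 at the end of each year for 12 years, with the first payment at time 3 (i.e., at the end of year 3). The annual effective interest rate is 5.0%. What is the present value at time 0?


PV at time 2 of the 12-year annuity-immediate:
a_n = 1627 * (1-(1+0.05)^(-12))/0.05 = 14420.5104
Discount back 2 years to time 0:
PV = 14420.5104 * (1+0.05)^(-2)
= 14420.5104 * 0.907029
= 13079.828


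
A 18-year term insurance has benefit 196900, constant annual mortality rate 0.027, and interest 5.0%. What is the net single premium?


NSP = benefit * sum_{k=0}^{n-1} k_p_x * q * v^(k+1)
With constant q=0.027, v=0.952381
Sum = 0.261627
NSP = 196900 * 0.261627
= 51514.4482


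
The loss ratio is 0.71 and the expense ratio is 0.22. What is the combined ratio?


Combined ratio = loss ratio + expense ratio
= 0.71 + 0.22
= 0.93


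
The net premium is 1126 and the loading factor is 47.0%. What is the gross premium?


Gross = net * (1 + loading)
= 1126 * (1 + 0.47)
= 1126 * 1.47
= 1655.22


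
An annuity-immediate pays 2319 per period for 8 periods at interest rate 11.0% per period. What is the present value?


PV = PMT * (1 - (1+i)^(-n)) / i
= 2319 * (1 - (1+0.11)^(-8)) / 0.11
= 2319 * (1 - 0.433926) / 0.11
= 2319 * 5.146123
= 11933.8587


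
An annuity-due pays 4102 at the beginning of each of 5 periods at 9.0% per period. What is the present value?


PV_due = PMT * (1-(1+i)^(-n))/i * (1+i)
PV_immediate = 15955.3495
PV_due = 15955.3495 * 1.09
= 17391.3309


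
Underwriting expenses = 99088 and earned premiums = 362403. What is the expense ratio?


Expense ratio = expenses / premiums
= 99088 / 362403
= 0.2734


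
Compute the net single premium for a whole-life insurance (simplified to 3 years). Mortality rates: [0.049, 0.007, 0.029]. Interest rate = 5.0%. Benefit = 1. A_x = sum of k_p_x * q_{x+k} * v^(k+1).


v = 0.952381
Year 0: k_p_x=1.0, q=0.049, term=0.046667
Year 1: k_p_x=0.951, q=0.007, term=0.006038
Year 2: k_p_x=0.944343, q=0.029, term=0.023657
A_x = 0.0764


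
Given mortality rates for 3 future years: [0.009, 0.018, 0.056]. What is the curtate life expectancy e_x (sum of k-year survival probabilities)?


e_x = sum_{k=1}^{n} k_p_x
k_p_x values:
  1_p_x = 0.991
  2_p_x = 0.973162
  3_p_x = 0.918665
e_x = 2.8828


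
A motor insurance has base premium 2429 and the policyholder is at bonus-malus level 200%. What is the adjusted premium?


adjusted = base * BM_level / 100
= 2429 * 200 / 100
= 2429 * 2.0
= 4858.0


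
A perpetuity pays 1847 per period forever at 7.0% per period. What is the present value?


PV = PMT / i
= 1847 / 0.07
= 26385.7143


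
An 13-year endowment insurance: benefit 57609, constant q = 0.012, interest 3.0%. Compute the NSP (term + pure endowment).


Term component = 6879.4244
Pure endowment = 13_p_x * v^13 * benefit = 0.854752 * 0.680951 * 57609 = 33531.0146
NSP = 40410.439


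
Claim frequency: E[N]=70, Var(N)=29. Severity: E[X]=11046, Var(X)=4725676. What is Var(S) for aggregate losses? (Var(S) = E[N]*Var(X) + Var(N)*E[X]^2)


Var(S) = E[N]*Var(X) + Var(N)*E[X]^2
= 70*4725676 + 29*11046^2
= 330797320 + 3538409364
= 3.8692e+09


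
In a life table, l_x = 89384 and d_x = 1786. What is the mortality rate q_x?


q_x = d_x / l_x
= 1786 / 89384
= 0.02


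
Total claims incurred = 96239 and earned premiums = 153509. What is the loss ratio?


Loss ratio = claims / premiums
= 96239 / 153509
= 0.6269


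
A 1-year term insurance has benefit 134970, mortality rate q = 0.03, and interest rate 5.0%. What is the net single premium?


NSP = benefit * q * v
v = 1/(1+i) = 0.952381
NSP = 134970 * 0.03 * 0.952381
= 3856.2857


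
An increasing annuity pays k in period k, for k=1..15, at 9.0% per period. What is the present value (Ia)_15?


(Ia)_n = sum_{k=1}^{n} k * v^k, v = 1/(1+i)
v = 0.917431
Sum computed term by term:
(Ia)_15 = 51.8676


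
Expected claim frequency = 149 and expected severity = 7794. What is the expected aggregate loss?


E[S] = E[N] * E[X]
= 149 * 7794
= 1.1613e+06


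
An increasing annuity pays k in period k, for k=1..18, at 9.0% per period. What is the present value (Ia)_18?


(Ia)_n = sum_{k=1}^{n} k * v^k, v = 1/(1+i)
v = 0.917431
Sum computed term by term:
(Ia)_18 = 63.6416


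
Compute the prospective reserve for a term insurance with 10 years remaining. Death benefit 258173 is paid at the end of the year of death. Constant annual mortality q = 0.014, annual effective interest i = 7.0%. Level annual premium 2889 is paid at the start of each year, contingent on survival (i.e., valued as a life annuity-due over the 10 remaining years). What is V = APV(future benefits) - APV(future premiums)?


v = 1/(1+i) = 0.934579
APV(future benefits) per unit = sum_{k=0}^{9} k_p_x * q * v^(k+1) = 0.093083
APV(future benefits) = 258173 * 0.093083 = 24031.5743
Life annuity-due factor ä_{x:10} = sum_{k=0}^{9} k_p_x * v^k = 7.114218
APV(future premiums) = 2889 * 7.114218 = 20552.9746
V = 24031.5743 - 20552.9746
= 3478.5997


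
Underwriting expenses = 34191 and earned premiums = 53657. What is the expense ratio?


Expense ratio = expenses / premiums
= 34191 / 53657
= 0.6372


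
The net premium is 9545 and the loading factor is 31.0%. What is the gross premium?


Gross = net * (1 + loading)
= 9545 * (1 + 0.31)
= 9545 * 1.31
= 12503.95


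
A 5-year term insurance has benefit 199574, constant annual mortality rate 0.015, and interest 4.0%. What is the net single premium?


NSP = benefit * sum_{k=0}^{n-1} k_p_x * q * v^(k+1)
With constant q=0.015, v=0.961538
Sum = 0.064881
NSP = 199574 * 0.064881
= 12948.4857


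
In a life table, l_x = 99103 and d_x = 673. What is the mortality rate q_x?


q_x = d_x / l_x
= 673 / 99103
= 0.0068


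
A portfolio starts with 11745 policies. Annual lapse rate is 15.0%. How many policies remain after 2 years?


remaining = initial * (1 - lapse)^years
= 11745 * (1 - 0.15)^2
= 11745 * 0.7225
= 8485.7625


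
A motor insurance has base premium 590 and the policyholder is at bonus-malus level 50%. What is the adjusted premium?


adjusted = base * BM_level / 100
= 590 * 50 / 100
= 590 * 0.5
= 295.0


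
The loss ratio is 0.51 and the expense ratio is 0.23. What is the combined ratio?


Combined ratio = loss ratio + expense ratio
= 0.51 + 0.23
= 0.74


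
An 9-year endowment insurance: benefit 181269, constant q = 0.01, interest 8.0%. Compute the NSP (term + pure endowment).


Term component = 10936.8438
Pure endowment = 9_p_x * v^9 * benefit = 0.913517 * 0.500249 * 181269 = 82837.406
NSP = 93774.2498


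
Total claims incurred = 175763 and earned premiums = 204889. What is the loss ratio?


Loss ratio = claims / premiums
= 175763 / 204889
= 0.8578


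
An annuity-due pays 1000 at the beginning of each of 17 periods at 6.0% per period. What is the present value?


PV_due = PMT * (1-(1+i)^(-n))/i * (1+i)
PV_immediate = 10477.2597
PV_due = 10477.2597 * 1.06
= 11105.8953


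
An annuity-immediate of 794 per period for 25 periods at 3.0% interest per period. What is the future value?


FV = PMT * ((1+i)^n - 1) / i
= 794 * ((1.03)^25 - 1) / 0.03
= 794 * (2.093778 - 1) / 0.03
= 28948.6559


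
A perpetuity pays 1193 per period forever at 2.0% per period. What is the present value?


PV = PMT / i
= 1193 / 0.02
= 59650.0


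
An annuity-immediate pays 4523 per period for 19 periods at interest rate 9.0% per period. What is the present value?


PV = PMT * (1 - (1+i)^(-n)) / i
= 4523 * (1 - (1+0.09)^(-19)) / 0.09
= 4523 * (1 - 0.19449) / 0.09
= 4523 * 8.950115
= 40481.3691


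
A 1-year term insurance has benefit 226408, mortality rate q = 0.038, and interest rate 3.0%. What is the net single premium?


NSP = benefit * q * v
v = 1/(1+i) = 0.970874
NSP = 226408 * 0.038 * 0.970874
= 8352.9165


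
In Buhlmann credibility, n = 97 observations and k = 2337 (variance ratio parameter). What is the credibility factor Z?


Z = n / (n + k)
= 97 / (97 + 2337)
= 97 / 2434
= 0.0399


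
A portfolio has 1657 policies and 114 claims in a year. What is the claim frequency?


frequency = claims / policies
= 114 / 1657
= 0.0688


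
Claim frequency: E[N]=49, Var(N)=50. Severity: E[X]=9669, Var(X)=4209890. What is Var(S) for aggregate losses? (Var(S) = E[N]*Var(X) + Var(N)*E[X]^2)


Var(S) = E[N]*Var(X) + Var(N)*E[X]^2
= 49*4209890 + 50*9669^2
= 206284610 + 4674478050
= 4.8808e+09


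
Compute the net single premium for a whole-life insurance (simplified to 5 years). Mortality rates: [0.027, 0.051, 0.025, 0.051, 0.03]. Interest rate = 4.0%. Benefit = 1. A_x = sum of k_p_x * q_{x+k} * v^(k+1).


v = 0.961538
Year 0: k_p_x=1.0, q=0.027, term=0.025962
Year 1: k_p_x=0.973, q=0.051, term=0.045879
Year 2: k_p_x=0.923377, q=0.025, term=0.020522
Year 3: k_p_x=0.900293, q=0.051, term=0.039248
Year 4: k_p_x=0.854378, q=0.03, term=0.021067
A_x = 0.1527


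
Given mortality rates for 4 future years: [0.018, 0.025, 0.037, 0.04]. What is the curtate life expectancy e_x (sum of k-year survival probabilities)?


e_x = sum_{k=1}^{n} k_p_x
k_p_x values:
  1_p_x = 0.982
  2_p_x = 0.95745
  3_p_x = 0.922024
  4_p_x = 0.885143
e_x = 3.7466


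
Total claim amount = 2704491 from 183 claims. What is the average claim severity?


severity = total / number
= 2704491 / 183
= 14778.6393


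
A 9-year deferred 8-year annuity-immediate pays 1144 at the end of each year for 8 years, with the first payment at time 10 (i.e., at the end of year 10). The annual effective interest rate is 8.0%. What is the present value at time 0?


PV at time 9 of the 8-year annuity-immediate:
a_n = 1144 * (1-(1+0.08)^(-8))/0.08 = 6574.155
Discount back 9 years to time 0:
PV = 6574.155 * (1+0.08)^(-9)
= 6574.155 * 0.500249
= 3288.7142


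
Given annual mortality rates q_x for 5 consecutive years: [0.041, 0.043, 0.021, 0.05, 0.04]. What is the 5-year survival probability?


p_k = 1 - q_k for each year
Survival = product of (1 - q_k)
= 0.959 * 0.957 * 0.979 * 0.95 * 0.96
= 0.8194


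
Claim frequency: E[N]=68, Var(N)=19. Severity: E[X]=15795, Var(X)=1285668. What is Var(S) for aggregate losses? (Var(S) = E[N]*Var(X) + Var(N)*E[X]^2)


Var(S) = E[N]*Var(X) + Var(N)*E[X]^2
= 68*1285668 + 19*15795^2
= 87425424 + 4740158475
= 4.8276e+09


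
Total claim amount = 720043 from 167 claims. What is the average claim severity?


severity = total / number
= 720043 / 167
= 4311.6347


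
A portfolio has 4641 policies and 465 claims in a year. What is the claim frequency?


frequency = claims / policies
= 465 / 4641
= 0.1002


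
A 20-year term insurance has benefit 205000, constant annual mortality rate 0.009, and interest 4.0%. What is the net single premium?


NSP = benefit * sum_{k=0}^{n-1} k_p_x * q * v^(k+1)
With constant q=0.009, v=0.961538
Sum = 0.113713
NSP = 205000 * 0.113713
= 23311.1644


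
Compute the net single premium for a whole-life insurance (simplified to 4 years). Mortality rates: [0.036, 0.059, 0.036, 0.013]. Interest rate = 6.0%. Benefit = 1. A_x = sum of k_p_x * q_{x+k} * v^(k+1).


v = 0.943396
Year 0: k_p_x=1.0, q=0.036, term=0.033962
Year 1: k_p_x=0.964, q=0.059, term=0.050619
Year 2: k_p_x=0.907124, q=0.036, term=0.027419
Year 3: k_p_x=0.874468, q=0.013, term=0.009005
A_x = 0.121


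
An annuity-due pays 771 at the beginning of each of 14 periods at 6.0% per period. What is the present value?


PV_due = PMT * (1-(1+i)^(-n))/i * (1+i)
PV_immediate = 7166.4326
PV_due = 7166.4326 * 1.06
= 7596.4186


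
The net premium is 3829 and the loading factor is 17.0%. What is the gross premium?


Gross = net * (1 + loading)
= 3829 * (1 + 0.17)
= 3829 * 1.17
= 4479.93


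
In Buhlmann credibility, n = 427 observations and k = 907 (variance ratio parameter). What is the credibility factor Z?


Z = n / (n + k)
= 427 / (427 + 907)
= 427 / 1334
= 0.3201


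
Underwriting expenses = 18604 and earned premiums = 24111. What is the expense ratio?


Expense ratio = expenses / premiums
= 18604 / 24111
= 0.7716


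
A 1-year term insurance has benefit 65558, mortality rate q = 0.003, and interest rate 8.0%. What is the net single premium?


NSP = benefit * q * v
v = 1/(1+i) = 0.925926
NSP = 65558 * 0.003 * 0.925926
= 182.1056


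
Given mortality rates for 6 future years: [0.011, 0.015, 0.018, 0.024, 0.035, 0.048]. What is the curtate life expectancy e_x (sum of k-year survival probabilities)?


e_x = sum_{k=1}^{n} k_p_x
k_p_x values:
  1_p_x = 0.989
  2_p_x = 0.974165
  3_p_x = 0.95663
  4_p_x = 0.933671
  5_p_x = 0.900992
  6_p_x = 0.857745
e_x = 5.6122


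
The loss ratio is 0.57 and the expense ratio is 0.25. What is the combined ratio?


Combined ratio = loss ratio + expense ratio
= 0.57 + 0.25
= 0.82


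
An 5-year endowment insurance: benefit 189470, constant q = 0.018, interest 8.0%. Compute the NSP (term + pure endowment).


Term component = 13172.1548
Pure endowment = 5_p_x * v^5 * benefit = 0.913182 * 0.680583 * 189470 = 117754.9349
NSP = 130927.0897


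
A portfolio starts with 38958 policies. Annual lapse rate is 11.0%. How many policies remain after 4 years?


remaining = initial * (1 - lapse)^years
= 38958 * (1 - 0.11)^4
= 38958 * 0.627422
= 24443.1222


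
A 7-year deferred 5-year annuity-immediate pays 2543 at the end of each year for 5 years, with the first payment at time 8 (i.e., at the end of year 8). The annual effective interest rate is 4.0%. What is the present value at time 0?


PV at time 7 of the 5-year annuity-immediate:
a_n = 2543 * (1-(1+0.04)^(-5))/0.04 = 11320.9842
Discount back 7 years to time 0:
PV = 11320.9842 * (1+0.04)^(-7)
= 11320.9842 * 0.759918
= 8603.0175


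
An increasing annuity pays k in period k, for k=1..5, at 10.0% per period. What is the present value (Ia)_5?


(Ia)_n = sum_{k=1}^{n} k * v^k, v = 1/(1+i)
v = 0.909091
Sum computed term by term:
(Ia)_5 = 10.6526


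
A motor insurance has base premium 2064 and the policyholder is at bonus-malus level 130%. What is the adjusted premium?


adjusted = base * BM_level / 100
= 2064 * 130 / 100
= 2064 * 1.3
= 2683.2


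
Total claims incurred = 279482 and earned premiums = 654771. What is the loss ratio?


Loss ratio = claims / premiums
= 279482 / 654771
= 0.4268


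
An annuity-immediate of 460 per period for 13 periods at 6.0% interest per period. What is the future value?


FV = PMT * ((1+i)^n - 1) / i
= 460 * ((1.06)^13 - 1) / 0.06
= 460 * (2.132928 - 1) / 0.06
= 8685.7833


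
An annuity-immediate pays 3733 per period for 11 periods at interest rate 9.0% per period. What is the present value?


PV = PMT * (1 - (1+i)^(-n)) / i
= 3733 * (1 - (1+0.09)^(-11)) / 0.09
= 3733 * (1 - 0.387533) / 0.09
= 3733 * 6.805191
= 25403.7763


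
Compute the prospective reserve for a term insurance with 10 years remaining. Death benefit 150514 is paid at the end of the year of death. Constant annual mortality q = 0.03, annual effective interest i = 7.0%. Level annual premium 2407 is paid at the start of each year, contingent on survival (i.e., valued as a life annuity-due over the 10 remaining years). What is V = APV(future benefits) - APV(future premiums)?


v = 1/(1+i) = 0.934579
APV(future benefits) per unit = sum_{k=0}^{9} k_p_x * q * v^(k+1) = 0.187539
APV(future benefits) = 150514 * 0.187539 = 28227.2887
Life annuity-due factor ä_{x:10} = sum_{k=0}^{9} k_p_x * v^k = 6.688901
APV(future premiums) = 2407 * 6.688901 = 16100.1855
V = 28227.2887 - 16100.1855
= 12127.1032


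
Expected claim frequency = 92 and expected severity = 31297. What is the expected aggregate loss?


E[S] = E[N] * E[X]
= 92 * 31297
= 2.8793e+06


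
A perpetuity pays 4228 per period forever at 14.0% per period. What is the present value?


PV = PMT / i
= 4228 / 0.14
= 30200.0


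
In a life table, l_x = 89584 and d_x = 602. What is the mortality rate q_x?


q_x = d_x / l_x
= 602 / 89584
= 0.0067


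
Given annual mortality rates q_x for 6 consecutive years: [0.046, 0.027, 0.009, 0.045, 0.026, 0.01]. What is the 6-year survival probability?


p_k = 1 - q_k for each year
Survival = product of (1 - q_k)
= 0.954 * 0.973 * 0.991 * 0.955 * 0.974 * 0.99
= 0.8471


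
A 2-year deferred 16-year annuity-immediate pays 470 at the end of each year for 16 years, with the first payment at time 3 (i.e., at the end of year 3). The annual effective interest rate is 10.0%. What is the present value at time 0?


PV at time 2 of the 16-year annuity-immediate:
a_n = 470 * (1-(1+0.1)^(-16))/0.1 = 3677.1431
Discount back 2 years to time 0:
PV = 3677.1431 * (1+0.1)^(-2)
= 3677.1431 * 0.826446
= 3038.9612


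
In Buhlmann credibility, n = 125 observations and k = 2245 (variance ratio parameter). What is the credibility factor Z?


Z = n / (n + k)
= 125 / (125 + 2245)
= 125 / 2370
= 0.0527


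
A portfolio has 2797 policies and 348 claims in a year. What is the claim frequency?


frequency = claims / policies
= 348 / 2797
= 0.1244


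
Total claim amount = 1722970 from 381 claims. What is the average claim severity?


severity = total / number
= 1722970 / 381
= 4522.231


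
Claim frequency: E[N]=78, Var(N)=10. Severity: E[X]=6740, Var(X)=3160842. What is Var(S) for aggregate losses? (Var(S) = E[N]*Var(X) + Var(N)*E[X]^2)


Var(S) = E[N]*Var(X) + Var(N)*E[X]^2
= 78*3160842 + 10*6740^2
= 246545676 + 454276000
= 7.0082e+08


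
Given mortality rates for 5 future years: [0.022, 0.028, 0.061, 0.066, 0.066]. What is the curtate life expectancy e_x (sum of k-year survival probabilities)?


e_x = sum_{k=1}^{n} k_p_x
k_p_x values:
  1_p_x = 0.978
  2_p_x = 0.950616
  3_p_x = 0.892628
  4_p_x = 0.833715
  5_p_x = 0.77869
e_x = 4.4336


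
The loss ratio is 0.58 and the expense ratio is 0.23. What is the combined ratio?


Combined ratio = loss ratio + expense ratio
= 0.58 + 0.23
= 0.81


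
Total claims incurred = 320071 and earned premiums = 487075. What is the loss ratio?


Loss ratio = claims / premiums
= 320071 / 487075
= 0.6571


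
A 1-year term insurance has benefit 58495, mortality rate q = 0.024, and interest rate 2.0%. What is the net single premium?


NSP = benefit * q * v
v = 1/(1+i) = 0.980392
NSP = 58495 * 0.024 * 0.980392
= 1376.3529


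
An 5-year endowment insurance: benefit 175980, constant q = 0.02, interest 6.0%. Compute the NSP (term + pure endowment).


Term component = 14278.0404
Pure endowment = 5_p_x * v^5 * benefit = 0.903921 * 0.747258 * 175980 = 118867.8385
NSP = 133145.8789


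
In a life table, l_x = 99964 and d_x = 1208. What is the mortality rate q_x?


q_x = d_x / l_x
= 1208 / 99964
= 0.0121


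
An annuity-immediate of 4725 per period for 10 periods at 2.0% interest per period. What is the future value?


FV = PMT * ((1+i)^n - 1) / i
= 4725 * ((1.02)^10 - 1) / 0.02
= 4725 * (1.218994 - 1) / 0.02
= 51737.4317


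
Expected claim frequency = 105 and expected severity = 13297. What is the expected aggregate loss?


E[S] = E[N] * E[X]
= 105 * 13297
= 1.3962e+06


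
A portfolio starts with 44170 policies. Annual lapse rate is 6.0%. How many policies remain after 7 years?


remaining = initial * (1 - lapse)^years
= 44170 * (1 - 0.06)^7
= 44170 * 0.648478
= 28643.2553


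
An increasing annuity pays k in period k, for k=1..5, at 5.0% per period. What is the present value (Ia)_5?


(Ia)_n = sum_{k=1}^{n} k * v^k, v = 1/(1+i)
v = 0.952381
Sum computed term by term:
(Ia)_5 = 12.5664


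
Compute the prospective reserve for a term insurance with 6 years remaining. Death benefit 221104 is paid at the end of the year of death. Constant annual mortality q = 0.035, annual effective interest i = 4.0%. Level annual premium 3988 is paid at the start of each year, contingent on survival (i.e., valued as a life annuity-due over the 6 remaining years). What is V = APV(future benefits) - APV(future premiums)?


v = 1/(1+i) = 0.961538
APV(future benefits) per unit = sum_{k=0}^{5} k_p_x * q * v^(k+1) = 0.168835
APV(future benefits) = 221104 * 0.168835 = 37330.1312
Life annuity-due factor ä_{x:6} = sum_{k=0}^{5} k_p_x * v^k = 5.016816
APV(future premiums) = 3988 * 5.016816 = 20007.064
V = 37330.1312 - 20007.064
= 17323.0672


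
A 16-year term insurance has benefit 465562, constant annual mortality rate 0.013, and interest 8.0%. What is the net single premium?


NSP = benefit * sum_{k=0}^{n-1} k_p_x * q * v^(k+1)
With constant q=0.013, v=0.925926
Sum = 0.106691
NSP = 465562 * 0.106691
= 49671.0553


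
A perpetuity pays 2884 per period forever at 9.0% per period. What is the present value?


PV = PMT / i
= 2884 / 0.09
= 32044.4444


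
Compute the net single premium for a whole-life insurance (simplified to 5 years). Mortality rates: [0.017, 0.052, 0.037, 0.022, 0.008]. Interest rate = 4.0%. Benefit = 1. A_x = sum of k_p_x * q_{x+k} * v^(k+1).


v = 0.961538
Year 0: k_p_x=1.0, q=0.017, term=0.016346
Year 1: k_p_x=0.983, q=0.052, term=0.04726
Year 2: k_p_x=0.931884, q=0.037, term=0.030652
Year 3: k_p_x=0.897404, q=0.022, term=0.016876
Year 4: k_p_x=0.877661, q=0.008, term=0.005771
A_x = 0.1169


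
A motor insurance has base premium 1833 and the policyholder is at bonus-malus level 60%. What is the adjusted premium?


adjusted = base * BM_level / 100
= 1833 * 60 / 100
= 1833 * 0.6
= 1099.8


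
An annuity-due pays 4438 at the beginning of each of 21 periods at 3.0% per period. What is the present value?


PV_due = PMT * (1-(1+i)^(-n))/i * (1+i)
PV_immediate = 68411.8771
PV_due = 68411.8771 * 1.03
= 70464.2334


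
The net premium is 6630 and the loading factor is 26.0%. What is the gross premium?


Gross = net * (1 + loading)
= 6630 * (1 + 0.26)
= 6630 * 1.26
= 8353.8


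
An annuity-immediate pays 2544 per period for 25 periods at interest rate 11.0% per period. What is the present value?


PV = PMT * (1 - (1+i)^(-n)) / i
= 2544 * (1 - (1+0.11)^(-25)) / 0.11
= 2544 * (1 - 0.073608) / 0.11
= 2544 * 8.421745
= 21424.9184


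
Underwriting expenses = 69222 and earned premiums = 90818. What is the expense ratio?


Expense ratio = expenses / premiums
= 69222 / 90818
= 0.7622


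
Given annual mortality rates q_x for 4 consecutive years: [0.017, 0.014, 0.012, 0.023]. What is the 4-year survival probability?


p_k = 1 - q_k for each year
Survival = product of (1 - q_k)
= 0.983 * 0.986 * 0.988 * 0.977
= 0.9356


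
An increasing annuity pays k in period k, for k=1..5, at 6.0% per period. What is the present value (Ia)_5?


(Ia)_n = sum_{k=1}^{n} k * v^k, v = 1/(1+i)
v = 0.943396
Sum computed term by term:
(Ia)_5 = 12.1469


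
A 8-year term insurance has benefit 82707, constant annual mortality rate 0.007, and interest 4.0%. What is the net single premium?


NSP = benefit * sum_{k=0}^{n-1} k_p_x * q * v^(k+1)
With constant q=0.007, v=0.961538
Sum = 0.046057
NSP = 82707 * 0.046057
= 3809.2362


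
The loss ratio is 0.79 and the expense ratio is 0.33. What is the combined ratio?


Combined ratio = loss ratio + expense ratio
= 0.79 + 0.33
= 1.12


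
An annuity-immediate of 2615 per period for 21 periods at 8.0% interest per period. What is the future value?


FV = PMT * ((1+i)^n - 1) / i
= 2615 * ((1.08)^21 - 1) / 0.08
= 2615 * (5.033834 - 1) / 0.08
= 131855.9396


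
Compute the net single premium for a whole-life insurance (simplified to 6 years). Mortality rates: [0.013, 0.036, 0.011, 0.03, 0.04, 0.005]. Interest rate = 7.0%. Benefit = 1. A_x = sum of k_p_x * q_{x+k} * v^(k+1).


v = 0.934579
Year 0: k_p_x=1.0, q=0.013, term=0.01215
Year 1: k_p_x=0.987, q=0.036, term=0.031035
Year 2: k_p_x=0.951468, q=0.011, term=0.008543
Year 3: k_p_x=0.941002, q=0.03, term=0.021537
Year 4: k_p_x=0.912772, q=0.04, term=0.026032
Year 5: k_p_x=0.876261, q=0.005, term=0.002919
A_x = 0.1022


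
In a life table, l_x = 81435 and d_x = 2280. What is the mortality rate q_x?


q_x = d_x / l_x
= 2280 / 81435
= 0.028


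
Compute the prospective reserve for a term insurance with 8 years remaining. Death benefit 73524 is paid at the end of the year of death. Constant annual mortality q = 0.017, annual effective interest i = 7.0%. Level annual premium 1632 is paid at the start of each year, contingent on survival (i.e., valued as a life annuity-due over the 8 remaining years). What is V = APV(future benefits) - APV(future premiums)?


v = 1/(1+i) = 0.934579
APV(future benefits) per unit = sum_{k=0}^{7} k_p_x * q * v^(k+1) = 0.096253
APV(future benefits) = 73524 * 0.096253 = 7076.9401
Life annuity-due factor ä_{x:8} = sum_{k=0}^{7} k_p_x * v^k = 6.058307
APV(future premiums) = 1632 * 6.058307 = 9887.1564
V = 7076.9401 - 9887.1564
= -2810.2163


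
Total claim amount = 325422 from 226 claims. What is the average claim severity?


severity = total / number
= 325422 / 226
= 1439.9204


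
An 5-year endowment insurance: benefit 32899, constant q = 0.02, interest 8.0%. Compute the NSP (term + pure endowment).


Term component = 2531.9511
Pure endowment = 5_p_x * v^5 * benefit = 0.903921 * 0.680583 * 32899 = 20239.2446
NSP = 22771.1957


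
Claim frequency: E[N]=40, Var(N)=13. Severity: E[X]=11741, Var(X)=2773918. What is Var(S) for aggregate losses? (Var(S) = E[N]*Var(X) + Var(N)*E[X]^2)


Var(S) = E[N]*Var(X) + Var(N)*E[X]^2
= 40*2773918 + 13*11741^2
= 110956720 + 1792064053
= 1.9030e+09


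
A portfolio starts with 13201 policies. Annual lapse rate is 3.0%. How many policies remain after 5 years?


remaining = initial * (1 - lapse)^years
= 13201 * (1 - 0.03)^5
= 13201 * 0.858734
= 11336.1479


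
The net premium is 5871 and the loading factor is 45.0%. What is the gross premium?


Gross = net * (1 + loading)
= 5871 * (1 + 0.45)
= 5871 * 1.45
= 8512.95


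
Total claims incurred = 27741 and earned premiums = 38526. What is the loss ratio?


Loss ratio = claims / premiums
= 27741 / 38526
= 0.7201


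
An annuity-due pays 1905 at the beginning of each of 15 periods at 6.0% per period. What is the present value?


PV_due = PMT * (1-(1+i)^(-n))/i * (1+i)
PV_immediate = 18501.8343
PV_due = 18501.8343 * 1.06
= 19611.9444


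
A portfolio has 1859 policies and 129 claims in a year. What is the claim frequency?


frequency = claims / policies
= 129 / 1859
= 0.0694


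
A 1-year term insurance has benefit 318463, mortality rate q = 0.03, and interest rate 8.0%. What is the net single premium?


NSP = benefit * q * v
v = 1/(1+i) = 0.925926
NSP = 318463 * 0.03 * 0.925926
= 8846.1944


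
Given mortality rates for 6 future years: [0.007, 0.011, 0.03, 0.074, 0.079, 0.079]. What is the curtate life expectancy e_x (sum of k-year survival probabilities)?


e_x = sum_{k=1}^{n} k_p_x
k_p_x values:
  1_p_x = 0.993
  2_p_x = 0.982077
  3_p_x = 0.952615
  4_p_x = 0.882121
  5_p_x = 0.812434
  6_p_x = 0.748251
e_x = 5.3705


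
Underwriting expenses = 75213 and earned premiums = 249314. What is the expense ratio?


Expense ratio = expenses / premiums
= 75213 / 249314
= 0.3017


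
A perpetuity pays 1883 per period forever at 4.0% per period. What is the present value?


PV = PMT / i
= 1883 / 0.04
= 47075.0


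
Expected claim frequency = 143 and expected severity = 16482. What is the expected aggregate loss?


E[S] = E[N] * E[X]
= 143 * 16482
= 2.3569e+06


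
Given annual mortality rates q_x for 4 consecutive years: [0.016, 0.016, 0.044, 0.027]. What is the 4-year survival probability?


p_k = 1 - q_k for each year
Survival = product of (1 - q_k)
= 0.984 * 0.984 * 0.956 * 0.973
= 0.9007


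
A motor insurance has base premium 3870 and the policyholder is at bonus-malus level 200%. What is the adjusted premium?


adjusted = base * BM_level / 100
= 3870 * 200 / 100
= 3870 * 2.0
= 7740.0


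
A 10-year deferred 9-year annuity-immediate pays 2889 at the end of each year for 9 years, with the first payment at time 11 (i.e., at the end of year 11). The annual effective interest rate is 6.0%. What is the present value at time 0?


PV at time 10 of the 9-year annuity-immediate:
a_n = 2889 * (1-(1+0.06)^(-9))/0.06 = 19650.089
Discount back 10 years to time 0:
PV = 19650.089 * (1+0.06)^(-10)
= 19650.089 * 0.558395
= 10972.5071


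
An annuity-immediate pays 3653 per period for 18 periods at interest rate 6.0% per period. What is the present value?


PV = PMT * (1 - (1+i)^(-n)) / i
= 3653 * (1 - (1+0.06)^(-18)) / 0.06
= 3653 * (1 - 0.350344) / 0.06
= 3653 * 10.827603
= 39553.2355


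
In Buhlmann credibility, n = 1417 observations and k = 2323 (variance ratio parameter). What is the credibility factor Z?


Z = n / (n + k)
= 1417 / (1417 + 2323)
= 1417 / 3740
= 0.3789


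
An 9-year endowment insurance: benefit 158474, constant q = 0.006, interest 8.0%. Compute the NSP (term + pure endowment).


Term component = 5817.011
Pure endowment = 9_p_x * v^9 * benefit = 0.947278 * 0.500249 * 158474 = 75096.843
NSP = 80913.854


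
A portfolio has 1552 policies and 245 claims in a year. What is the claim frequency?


frequency = claims / policies
= 245 / 1552
= 0.1579


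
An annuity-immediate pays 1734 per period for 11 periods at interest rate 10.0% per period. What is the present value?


PV = PMT * (1 - (1+i)^(-n)) / i
= 1734 * (1 - (1+0.1)^(-11)) / 0.1
= 1734 * (1 - 0.350494) / 0.1
= 1734 * 6.495061
= 11262.4358


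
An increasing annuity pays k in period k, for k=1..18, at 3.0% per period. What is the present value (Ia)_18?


(Ia)_n = sum_{k=1}^{n} k * v^k, v = 1/(1+i)
v = 0.970874
Sum computed term by term:
(Ia)_18 = 119.7672


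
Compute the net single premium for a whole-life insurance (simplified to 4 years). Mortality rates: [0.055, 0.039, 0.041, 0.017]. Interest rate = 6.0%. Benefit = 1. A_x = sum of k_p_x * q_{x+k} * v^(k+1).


v = 0.943396
Year 0: k_p_x=1.0, q=0.055, term=0.051887
Year 1: k_p_x=0.945, q=0.039, term=0.032801
Year 2: k_p_x=0.908145, q=0.041, term=0.031262
Year 3: k_p_x=0.870911, q=0.017, term=0.011727
A_x = 0.1277


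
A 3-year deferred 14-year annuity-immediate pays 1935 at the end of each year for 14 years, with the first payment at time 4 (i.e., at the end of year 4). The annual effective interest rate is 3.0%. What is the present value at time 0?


PV at time 3 of the 14-year annuity-immediate:
a_n = 1935 * (1-(1+0.03)^(-14))/0.03 = 21857.9015
Discount back 3 years to time 0:
PV = 21857.9015 * (1+0.03)^(-3)
= 21857.9015 * 0.915142
= 20003.0763


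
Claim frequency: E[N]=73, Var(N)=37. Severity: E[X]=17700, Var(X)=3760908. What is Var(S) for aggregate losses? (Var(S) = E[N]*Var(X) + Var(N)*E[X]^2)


Var(S) = E[N]*Var(X) + Var(N)*E[X]^2
= 73*3760908 + 37*17700^2
= 274546284 + 11591730000
= 1.1866e+10


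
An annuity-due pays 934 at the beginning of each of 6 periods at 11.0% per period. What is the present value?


PV_due = PMT * (1-(1+i)^(-n))/i * (1+i)
PV_immediate = 3951.3224
PV_due = 3951.3224 * 1.11
= 4385.9678


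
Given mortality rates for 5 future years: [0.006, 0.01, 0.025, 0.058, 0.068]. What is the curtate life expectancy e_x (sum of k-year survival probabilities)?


e_x = sum_{k=1}^{n} k_p_x
k_p_x values:
  1_p_x = 0.994
  2_p_x = 0.98406
  3_p_x = 0.959458
  4_p_x = 0.90381
  5_p_x = 0.842351
e_x = 4.6837


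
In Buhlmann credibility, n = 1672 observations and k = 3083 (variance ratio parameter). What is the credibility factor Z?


Z = n / (n + k)
= 1672 / (1672 + 3083)
= 1672 / 4755
= 0.3516


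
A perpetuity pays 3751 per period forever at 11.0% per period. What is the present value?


PV = PMT / i
= 3751 / 0.11
= 34100.0


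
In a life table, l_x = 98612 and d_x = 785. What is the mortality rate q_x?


q_x = d_x / l_x
= 785 / 98612
= 0.008
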